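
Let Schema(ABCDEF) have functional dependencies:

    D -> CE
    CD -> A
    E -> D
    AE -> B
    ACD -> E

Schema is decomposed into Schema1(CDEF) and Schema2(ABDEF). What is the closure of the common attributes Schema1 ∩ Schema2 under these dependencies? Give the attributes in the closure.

Schema1 ∩ Schema2 = {DEF}.
D → CE applies, adding C
CD → A applies, adding A
AE → B applies, adding B
Closure: {ABCDEF}.

ABCDEF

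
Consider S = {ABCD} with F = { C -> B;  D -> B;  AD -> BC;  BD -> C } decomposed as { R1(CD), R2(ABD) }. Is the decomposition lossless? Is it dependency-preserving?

Lossless test: (D)⁺ = {BCD}, which contains all of one fragment — lossless.
Dependency preservation: the restricted closure of {C} across the fragments never reaches {B}, so C → B cannot be enforced without a join — not preserved.

lossless but not dependency-preserving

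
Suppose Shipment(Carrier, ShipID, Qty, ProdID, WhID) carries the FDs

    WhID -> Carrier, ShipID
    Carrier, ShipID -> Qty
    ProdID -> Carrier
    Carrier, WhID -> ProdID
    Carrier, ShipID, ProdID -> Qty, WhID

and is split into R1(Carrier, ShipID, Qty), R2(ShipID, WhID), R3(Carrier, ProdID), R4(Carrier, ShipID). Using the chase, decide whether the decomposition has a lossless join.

No

Chase test. Columns are Carrier, ShipID, Qty, ProdID, WhID; row i has aⱼ where attribute j ∈ Ri, else bᵢⱼ.
Initial tableau (one row per fragment):
  row 1: a1 a2 a3 b14 b15
  row 2: b21 a2 b23 b24 a5
  row 3: a1 b32 b33 a4 b35
  row 4: a1 a2 b43 b44 b45
Rows 1 and 4 agree on Carrier, ShipID; apply Carrier, ShipID→Qty and equate their Qty entries.
No row becomes fully distinguished — the join is lossy.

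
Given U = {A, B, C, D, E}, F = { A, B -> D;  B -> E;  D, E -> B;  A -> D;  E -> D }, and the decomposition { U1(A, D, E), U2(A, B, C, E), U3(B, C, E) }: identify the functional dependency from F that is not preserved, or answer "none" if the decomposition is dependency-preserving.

A, B → D: restricted closure across fragments reaches D.
B → E lies within U2.
D, E → B: restricted closure across fragments reaches B.
A → D lies within U1.
E → D lies within U1.
Every dependency is enforceable on the fragments, so the decomposition is dependency-preserving.

none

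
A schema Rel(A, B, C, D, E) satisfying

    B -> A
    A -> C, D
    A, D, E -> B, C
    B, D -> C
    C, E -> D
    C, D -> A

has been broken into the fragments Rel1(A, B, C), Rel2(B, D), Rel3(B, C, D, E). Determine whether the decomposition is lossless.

Chase test. Columns are A, B, C, D, E; row i has aⱼ where attribute j ∈ Reli, else bᵢⱼ.
Initial tableau (one row per fragment):
  row 1: a1 a2 a3 b14 b15
  row 2: b21 a2 b23 a4 b25
  row 3: b31 a2 a3 a4 a5
Rows 1 and 2 agree on B; apply B→A and equate their A entries.
Rows 1 and 3 agree on B; apply B→A and equate their A entries.
Rows 1 and 2 agree on A; apply A→C, D and equate their C, D entries.
Row 3 is now all distinguished symbols — the join is lossless.

Yes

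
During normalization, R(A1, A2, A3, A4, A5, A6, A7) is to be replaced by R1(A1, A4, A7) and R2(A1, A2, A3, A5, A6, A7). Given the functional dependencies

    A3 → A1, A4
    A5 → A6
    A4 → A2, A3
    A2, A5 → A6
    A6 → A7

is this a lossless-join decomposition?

Common attributes: R1 ∩ R2 = {A1, A7}.
No dependency enlarges {A1, A7}, so (A1, A7)⁺ = {A1, A7}.
The closure contains neither all of R1 = {A1, A4, A7} nor all of R2 = {A1, A2, A3, A5, A6, A7}, so the common attributes are not a superkey of either fragment. The join is lossy.

No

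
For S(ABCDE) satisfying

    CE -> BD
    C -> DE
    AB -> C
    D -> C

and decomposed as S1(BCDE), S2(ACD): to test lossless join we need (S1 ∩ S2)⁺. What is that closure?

BCDE

S1 ∩ S2 = {CD}.
C → DE applies, adding E
CE → BD applies, adding B
Closure: {BCDE}.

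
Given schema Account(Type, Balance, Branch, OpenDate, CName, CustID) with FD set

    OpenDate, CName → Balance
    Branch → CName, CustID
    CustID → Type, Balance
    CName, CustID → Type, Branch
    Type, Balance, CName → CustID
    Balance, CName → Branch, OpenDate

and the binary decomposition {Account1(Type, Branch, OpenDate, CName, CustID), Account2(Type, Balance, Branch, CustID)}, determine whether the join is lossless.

Common attributes: Account1 ∩ Account2 = {Type, Branch, CustID}.
Closure of {Type, Branch, CustID}: Branch → CName, CustID applies, adding CName; CustID → Type, Balance applies, adding Balance; Balance, CName → Branch, OpenDate applies, adding OpenDate. So (Type, Branch, CustID)⁺ = {Type, Balance, Branch, OpenDate, CName, CustID}.
This closure contains every attribute of Account1, so Account1 ∩ Account2 → Account1. The join is lossless.

Yes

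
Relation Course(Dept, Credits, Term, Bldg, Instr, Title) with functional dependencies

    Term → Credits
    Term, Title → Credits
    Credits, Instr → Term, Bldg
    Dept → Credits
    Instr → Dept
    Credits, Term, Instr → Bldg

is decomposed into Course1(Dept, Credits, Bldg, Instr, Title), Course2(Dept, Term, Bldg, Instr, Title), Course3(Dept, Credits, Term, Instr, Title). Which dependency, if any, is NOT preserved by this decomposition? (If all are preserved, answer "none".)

none

Term → Credits lies within Course3.
Term, Title → Credits lies within Course3.
Credits, Instr → Term, Bldg: restricted closure across fragments reaches Term, Bldg.
Dept → Credits lies within Course1.
Instr → Dept lies within Course1.
Credits, Term, Instr → Bldg: restricted closure across fragments reaches Bldg.
Every dependency is enforceable on the fragments, so the decomposition is dependency-preserving.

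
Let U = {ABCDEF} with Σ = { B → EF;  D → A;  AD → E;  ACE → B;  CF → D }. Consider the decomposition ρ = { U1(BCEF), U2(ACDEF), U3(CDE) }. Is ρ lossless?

Yes

Chase test. Columns are ABCDEF; row i has aⱼ where attribute j ∈ Ui, else bᵢⱼ.
Initial tableau (one row per fragment):
  row 1: b11 a2 a3 b14 a5 a6
  row 2: a1 b22 a3 a4 a5 a6
  row 3: b31 b32 a3 a4 a5 b36
Rows 2 and 3 agree on D; apply D→A and equate their A entries.
Rows 2 and 3 agree on ACE; apply ACE→B and equate their B entries.
Rows 1 and 2 agree on CF; apply CF→D and equate their D entries.
Rows 2 and 3 agree on B; apply B→EF and equate their EF entries.
Rows 1 and 2 agree on D; apply D→A and equate their A entries.
Rows 1 and 2 agree on ACE; apply ACE→B and equate their B entries.
Row 1 is now all distinguished symbols — the join is lossless.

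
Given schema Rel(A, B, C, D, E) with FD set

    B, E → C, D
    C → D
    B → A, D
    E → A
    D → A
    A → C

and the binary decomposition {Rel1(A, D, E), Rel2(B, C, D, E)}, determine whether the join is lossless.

Common attributes: Rel1 ∩ Rel2 = {D, E}.
Closure of {D, E}: E → A applies, adding A; A → C applies, adding C. So (D, E)⁺ = {A, C, D, E}.
This closure contains every attribute of Rel1, so Rel1 ∩ Rel2 → Rel1. The join is lossless.

Yes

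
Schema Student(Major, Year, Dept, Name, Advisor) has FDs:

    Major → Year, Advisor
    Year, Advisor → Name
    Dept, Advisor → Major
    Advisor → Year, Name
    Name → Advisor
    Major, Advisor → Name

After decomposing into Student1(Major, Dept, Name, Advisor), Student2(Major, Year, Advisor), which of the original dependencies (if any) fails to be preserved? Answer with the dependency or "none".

none

Major → Year, Advisor lies within Student2.
Year, Advisor → Name: restricted closure across fragments reaches Name.
Dept, Advisor → Major lies within Student1.
Advisor → Year, Name: restricted closure across fragments reaches Year, Name.
Name → Advisor lies within Student1.
Major, Advisor → Name lies within Student1.
Every dependency is enforceable on the fragments, so the decomposition is dependency-preserving.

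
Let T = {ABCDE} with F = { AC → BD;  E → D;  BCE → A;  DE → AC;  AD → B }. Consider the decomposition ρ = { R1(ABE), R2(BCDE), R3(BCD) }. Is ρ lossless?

Yes

Chase test. Columns are ABCDE; row i has aⱼ where attribute j ∈ Ri, else bᵢⱼ.
Initial tableau (one row per fragment):
  row 1: a1 a2 b13 b14 a5
  row 2: b21 a2 a3 a4 a5
  row 3: b31 a2 a3 a4 b35
Rows 1 and 2 agree on E; apply E→D and equate their D entries.
Rows 1 and 2 agree on DE; apply DE→AC and equate their AC entries.
Row 1 is now all distinguished symbols — the join is lossless.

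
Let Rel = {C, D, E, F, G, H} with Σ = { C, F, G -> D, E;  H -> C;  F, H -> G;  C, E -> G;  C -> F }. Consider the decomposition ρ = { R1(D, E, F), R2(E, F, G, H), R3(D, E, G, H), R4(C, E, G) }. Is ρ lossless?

No

Chase test. Columns are C, D, E, F, G, H; row i has aⱼ where attribute j ∈ Ri, else bᵢⱼ.
Initial tableau (one row per fragment):
  row 1: b11 a2 a3 a4 b15 b16
  row 2: b21 b22 a3 a4 a5 a6
  row 3: b31 a2 a3 b34 a5 a6
  row 4: a1 b42 a3 b44 a5 b46
Rows 2 and 3 agree on H; apply H→C and equate their C entries.
Rows 2 and 3 agree on C; apply C→F and equate their F entries.
Rows 2 and 3 agree on C, F, G; apply C, F, G→D, E and equate their D, E entries.
No row becomes fully distinguished — the join is lossy.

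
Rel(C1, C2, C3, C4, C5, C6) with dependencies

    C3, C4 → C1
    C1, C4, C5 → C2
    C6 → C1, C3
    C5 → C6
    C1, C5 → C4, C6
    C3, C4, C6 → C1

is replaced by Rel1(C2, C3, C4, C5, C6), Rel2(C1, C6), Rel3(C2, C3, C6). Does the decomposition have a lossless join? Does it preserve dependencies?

lossless but not dependency-preserving

Lossless test (chase): Rows 1 and 2 agree on C6; apply C6→C1, C3 and equate their C1, C3 entries. Rows 1 and 3 agree on C6; apply C6→C1, C3 and equate their C1, C3 entries. Row 1 is now all distinguished symbols — the join is lossless.
Dependency preservation: the restricted closure of {C3, C4} across the fragments never reaches {C1}, so C3, C4 → C1 cannot be enforced without a join — not preserved.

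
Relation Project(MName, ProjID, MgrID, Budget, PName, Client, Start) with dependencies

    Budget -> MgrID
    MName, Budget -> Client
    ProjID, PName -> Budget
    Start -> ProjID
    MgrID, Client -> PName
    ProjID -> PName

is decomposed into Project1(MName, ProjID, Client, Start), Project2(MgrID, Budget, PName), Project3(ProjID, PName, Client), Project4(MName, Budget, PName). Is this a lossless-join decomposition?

No

Chase test. Columns are MName, ProjID, MgrID, Budget, PName, Client, Start; row i has aⱼ where attribute j ∈ Projecti, else bᵢⱼ.
Initial tableau (one row per fragment):
  row 1: a1 a2 b13 b14 b15 a6 a7
  row 2: b21 b22 a3 a4 a5 b26 b27
  row 3: b31 a2 b33 b34 a5 a6 b37
  row 4: a1 b42 b43 a4 a5 b46 b47
Rows 2 and 4 agree on Budget; apply Budget→MgrID and equate their MgrID entries.
Rows 1 and 3 agree on ProjID; apply ProjID→PName and equate their PName entries.
Rows 1 and 3 agree on ProjID, PName; apply ProjID, PName→Budget and equate their Budget entries.
Rows 1 and 3 agree on Budget; apply Budget→MgrID and equate their MgrID entries.
No row becomes fully distinguished — the join is lossy.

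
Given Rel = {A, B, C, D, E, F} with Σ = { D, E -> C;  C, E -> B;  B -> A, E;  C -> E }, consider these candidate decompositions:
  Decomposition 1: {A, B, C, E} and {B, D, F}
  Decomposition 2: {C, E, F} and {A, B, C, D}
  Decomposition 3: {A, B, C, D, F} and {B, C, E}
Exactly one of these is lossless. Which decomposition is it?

Decomposition 3

Decomposition 1: common = {B}, closure = {A, B, E} → lossy.
Decomposition 2: common = {C}, closure = {A, B, C, E} → lossy.
Decomposition 3: common = {B, C}, closure = {A, B, C, E} → lossless.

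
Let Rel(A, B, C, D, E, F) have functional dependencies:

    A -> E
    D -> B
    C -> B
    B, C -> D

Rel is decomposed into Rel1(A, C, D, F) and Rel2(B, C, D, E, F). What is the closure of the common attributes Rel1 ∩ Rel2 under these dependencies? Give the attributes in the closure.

Rel1 ∩ Rel2 = {C, D, F}.
D → B applies, adding B
Closure: {B, C, D, F}.

B, C, D, F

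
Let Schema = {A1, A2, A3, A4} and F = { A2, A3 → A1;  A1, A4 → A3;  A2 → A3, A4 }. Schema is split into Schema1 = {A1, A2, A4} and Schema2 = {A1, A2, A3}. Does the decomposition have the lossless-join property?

Yes

Common attributes: Schema1 ∩ Schema2 = {A1, A2}.
Closure of {A1, A2}: A2 → A3, A4 applies, adding A3, A4. So (A1, A2)⁺ = {A1, A2, A3, A4}.
This closure contains every attribute of Schema1, so Schema1 ∩ Schema2 → Schema1. The join is lossless.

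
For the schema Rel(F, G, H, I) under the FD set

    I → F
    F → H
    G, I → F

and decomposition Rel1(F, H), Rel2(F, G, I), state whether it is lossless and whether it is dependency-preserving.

Lossless test: (F)⁺ = {F, H}, which contains all of one fragment — lossless.
Dependency preservation: every FD's attributes lie within a single fragment, so each can be enforced locally — preserved.

lossless and dependency-preserving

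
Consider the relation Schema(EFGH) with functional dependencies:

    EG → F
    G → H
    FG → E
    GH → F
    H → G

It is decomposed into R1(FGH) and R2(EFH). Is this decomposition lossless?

Common attributes: R1 ∩ R2 = {FH}.
Closure of {FH}: H → G applies, adding G; FG → E applies, adding E. So (FH)⁺ = {EFGH}.
This closure contains every attribute of R1, so R1 ∩ R2 → R1. The join is lossless.

Yes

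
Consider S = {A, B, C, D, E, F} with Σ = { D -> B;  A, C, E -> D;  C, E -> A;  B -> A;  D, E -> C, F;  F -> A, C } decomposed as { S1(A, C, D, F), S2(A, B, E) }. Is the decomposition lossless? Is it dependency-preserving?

lossy and not dependency-preserving

Lossless test: (A)⁺ = {A}, which is a superkey of neither fragment — lossy.
Dependency preservation: the restricted closure of {D} across the fragments never reaches {B}, so D → B cannot be enforced without a join — not preserved.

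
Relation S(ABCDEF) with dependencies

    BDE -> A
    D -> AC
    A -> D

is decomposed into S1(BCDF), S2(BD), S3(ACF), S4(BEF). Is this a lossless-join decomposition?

Chase test. Columns are ABCDEF; row i has aⱼ where attribute j ∈ Si, else bᵢⱼ.
Initial tableau (one row per fragment):
  row 1: b11 a2 a3 a4 b15 a6
  row 2: b21 a2 b23 a4 b25 b26
  row 3: a1 b32 a3 b34 b35 a6
  row 4: b41 a2 b43 b44 a5 a6
Rows 1 and 2 agree on D; apply D→AC and equate their AC entries.
No row becomes fully distinguished — the join is lossy.

No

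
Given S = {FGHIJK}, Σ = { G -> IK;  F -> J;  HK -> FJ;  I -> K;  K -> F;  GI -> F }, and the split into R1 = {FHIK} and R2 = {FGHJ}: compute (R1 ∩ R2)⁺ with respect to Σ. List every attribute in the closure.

FHJ

R1 ∩ R2 = {FH}.
F → J applies, adding J
Closure: {FHJ}.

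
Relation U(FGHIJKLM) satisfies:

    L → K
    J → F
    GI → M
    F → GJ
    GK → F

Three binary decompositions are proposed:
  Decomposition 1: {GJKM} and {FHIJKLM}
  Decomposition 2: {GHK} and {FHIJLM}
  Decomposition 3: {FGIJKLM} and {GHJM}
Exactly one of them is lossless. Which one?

Decomposition 1

Decomposition 1: common = {JKM}, closure = {FGJKM} → lossless.
Decomposition 2: common = {H}, closure = {H} → lossy.
Decomposition 3: common = {GJM}, closure = {FGJM} → lossy.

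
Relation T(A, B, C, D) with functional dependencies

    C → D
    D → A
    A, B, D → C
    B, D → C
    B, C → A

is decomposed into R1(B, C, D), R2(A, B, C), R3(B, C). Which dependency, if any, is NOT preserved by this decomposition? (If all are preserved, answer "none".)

D → A

Check D → A: no single fragment contains all of {A, D}, and the restricted closure of {D} across the fragments never reaches {A}.
C → D is preserved.
A, B, D → C is preserved.
B, D → C is preserved.
B, C → A is preserved.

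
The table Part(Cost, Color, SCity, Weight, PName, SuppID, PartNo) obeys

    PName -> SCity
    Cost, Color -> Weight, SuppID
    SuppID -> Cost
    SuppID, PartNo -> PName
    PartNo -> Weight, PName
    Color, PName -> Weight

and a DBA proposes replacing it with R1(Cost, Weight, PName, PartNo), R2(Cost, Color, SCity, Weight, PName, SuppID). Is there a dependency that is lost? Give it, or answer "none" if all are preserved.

PName → SCity lies within R2.
Cost, Color → Weight, SuppID lies within R2.
SuppID → Cost lies within R2.
SuppID, PartNo → PName: restricted closure across fragments reaches PName.
PartNo → Weight, PName lies within R1.
Color, PName → Weight lies within R2.
Every dependency is enforceable on the fragments, so the decomposition is dependency-preserving.

none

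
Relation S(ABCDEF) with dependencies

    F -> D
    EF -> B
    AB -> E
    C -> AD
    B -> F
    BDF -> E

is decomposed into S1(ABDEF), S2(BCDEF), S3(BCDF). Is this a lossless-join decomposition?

No

Chase test. Columns are ABCDEF; row i has aⱼ where attribute j ∈ Si, else bᵢⱼ.
Initial tableau (one row per fragment):
  row 1: a1 a2 b13 a4 a5 a6
  row 2: b21 a2 a3 a4 a5 a6
  row 3: b31 a2 a3 a4 b35 a6
Rows 2 and 3 agree on C; apply C→AD and equate their AD entries.
Rows 1 and 3 agree on BDF; apply BDF→E and equate their E entries.
No row becomes fully distinguished — the join is lossy.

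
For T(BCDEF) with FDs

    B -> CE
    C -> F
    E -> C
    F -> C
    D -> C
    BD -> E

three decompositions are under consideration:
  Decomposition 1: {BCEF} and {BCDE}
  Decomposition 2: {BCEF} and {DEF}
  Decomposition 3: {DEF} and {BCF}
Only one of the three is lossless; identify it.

Decomposition 1

Decomposition 1: common = {BCE}, closure = {BCEF} → lossless.
Decomposition 2: common = {EF}, closure = {CEF} → lossy.
Decomposition 3: common = {F}, closure = {CF} → lossy.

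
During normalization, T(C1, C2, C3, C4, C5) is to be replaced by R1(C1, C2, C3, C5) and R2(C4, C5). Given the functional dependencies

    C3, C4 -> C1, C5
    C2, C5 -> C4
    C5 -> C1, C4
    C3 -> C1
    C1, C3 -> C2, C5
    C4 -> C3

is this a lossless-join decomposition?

Yes

Common attributes: R1 ∩ R2 = {C5}.
Closure of {C5}: C5 → C1, C4 applies, adding C1, C4; C4 → C3 applies, adding C3; C1, C3 → C2, C5 applies, adding C2. So (C5)⁺ = {C1, C2, C3, C4, C5}.
This closure contains every attribute of R1, so R1 ∩ R2 → R1. The join is lossless.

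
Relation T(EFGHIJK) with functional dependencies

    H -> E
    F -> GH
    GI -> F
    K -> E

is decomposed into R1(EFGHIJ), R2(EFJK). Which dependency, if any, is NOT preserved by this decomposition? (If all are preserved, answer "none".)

H → E lies within R1.
F → GH lies within R1.
GI → F lies within R1.
K → E lies within R2.
Every dependency is enforceable on the fragments, so the decomposition is dependency-preserving.

none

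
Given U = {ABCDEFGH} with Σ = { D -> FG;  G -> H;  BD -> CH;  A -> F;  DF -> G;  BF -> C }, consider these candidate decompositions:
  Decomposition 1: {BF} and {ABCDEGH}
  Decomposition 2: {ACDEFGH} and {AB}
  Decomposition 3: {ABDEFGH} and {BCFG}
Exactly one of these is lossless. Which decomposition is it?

Decomposition 1: common = {B}, closure = {B} → lossy.
Decomposition 2: common = {A}, closure = {AF} → lossy.
Decomposition 3: common = {BFG}, closure = {BCFGH} → lossless.

Decomposition 3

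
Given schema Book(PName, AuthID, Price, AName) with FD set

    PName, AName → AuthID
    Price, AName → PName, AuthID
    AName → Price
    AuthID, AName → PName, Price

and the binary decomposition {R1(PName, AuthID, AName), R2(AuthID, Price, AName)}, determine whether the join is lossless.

Common attributes: R1 ∩ R2 = {AuthID, AName}.
Closure of {AuthID, AName}: AName → Price applies, adding Price; AuthID, AName → PName, Price applies, adding PName. So (AuthID, AName)⁺ = {PName, AuthID, Price, AName}.
This closure contains every attribute of R1, so R1 ∩ R2 → R1. The join is lossless.

Yes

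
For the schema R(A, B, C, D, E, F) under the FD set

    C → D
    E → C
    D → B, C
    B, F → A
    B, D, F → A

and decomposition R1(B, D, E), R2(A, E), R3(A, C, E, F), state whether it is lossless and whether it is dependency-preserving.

Lossless test (chase): Rows 1 and 2 agree on E; apply E→C and equate their C entries. Rows 1 and 3 agree on E; apply E→C and equate their C entries. Rows 1 and 2 agree on C; apply C→D and equate their D entries. Rows 1 and 3 agree on C; apply C→D and equate their D entries. Rows 1 and 2 agree on D; apply D→B, C and equate their B, C entries. Rows 1 and 3 agree on D; apply D→B, C and equate their B, C entries. Row 3 is now all distinguished symbols — the join is lossless.
Dependency preservation: the restricted closure of {C} across the fragments never reaches {D}, so C → D cannot be enforced without a join — not preserved.

lossless but not dependency-preserving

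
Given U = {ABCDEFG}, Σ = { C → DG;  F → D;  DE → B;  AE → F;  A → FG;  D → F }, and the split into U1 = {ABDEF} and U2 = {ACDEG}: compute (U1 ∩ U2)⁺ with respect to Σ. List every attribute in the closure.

U1 ∩ U2 = {ADE}.
DE → B applies, adding B
AE → F applies, adding F
A → FG applies, adding G
Closure: {ABDEFG}.

ABDEFG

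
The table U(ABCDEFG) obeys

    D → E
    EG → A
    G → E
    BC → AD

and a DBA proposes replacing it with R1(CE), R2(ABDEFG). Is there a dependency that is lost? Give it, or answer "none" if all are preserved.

BC → AD

Check BC → AD: no single fragment contains all of {ABCD}, and the restricted closure of {BC} across the fragments never reaches {AD}.
D → E is preserved.
EG → A is preserved.
G → E is preserved.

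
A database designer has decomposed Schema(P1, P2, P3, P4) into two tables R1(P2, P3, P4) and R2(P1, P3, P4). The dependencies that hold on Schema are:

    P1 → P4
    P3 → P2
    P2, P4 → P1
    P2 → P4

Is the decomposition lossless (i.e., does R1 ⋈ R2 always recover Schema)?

Common attributes: R1 ∩ R2 = {P3, P4}.
Closure of {P3, P4}: P3 → P2 applies, adding P2; P2, P4 → P1 applies, adding P1. So (P3, P4)⁺ = {P1, P2, P3, P4}.
This closure contains every attribute of R1, so R1 ∩ R2 → R1. The join is lossless.

Yes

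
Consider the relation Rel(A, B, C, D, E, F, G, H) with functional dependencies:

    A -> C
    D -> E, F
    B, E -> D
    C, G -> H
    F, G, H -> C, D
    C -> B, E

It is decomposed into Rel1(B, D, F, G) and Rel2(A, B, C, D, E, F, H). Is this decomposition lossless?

Common attributes: Rel1 ∩ Rel2 = {B, D, F}.
Closure of {B, D, F}: D → E, F applies, adding E. So (B, D, F)⁺ = {B, D, E, F}.
The closure contains neither all of Rel1 = {B, D, F, G} nor all of Rel2 = {A, B, C, D, E, F, H}, so the common attributes are not a superkey of either fragment. The join is lossy.

No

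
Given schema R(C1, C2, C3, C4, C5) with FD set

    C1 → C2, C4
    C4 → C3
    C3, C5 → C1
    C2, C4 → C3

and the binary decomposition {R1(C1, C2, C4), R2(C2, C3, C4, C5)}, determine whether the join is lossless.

No

Common attributes: R1 ∩ R2 = {C2, C4}.
Closure of {C2, C4}: C4 → C3 applies, adding C3. So (C2, C4)⁺ = {C2, C3, C4}.
The closure contains neither all of R1 = {C1, C2, C4} nor all of R2 = {C2, C3, C4, C5}, so the common attributes are not a superkey of either fragment. The join is lossy.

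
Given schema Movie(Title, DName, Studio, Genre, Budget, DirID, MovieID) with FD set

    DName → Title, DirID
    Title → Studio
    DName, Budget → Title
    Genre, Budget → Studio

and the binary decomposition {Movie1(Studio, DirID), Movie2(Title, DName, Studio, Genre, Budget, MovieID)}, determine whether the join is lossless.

Common attributes: Movie1 ∩ Movie2 = {Studio}.
No dependency enlarges {Studio}, so (Studio)⁺ = {Studio}.
The closure contains neither all of Movie1 = {Studio, DirID} nor all of Movie2 = {Title, DName, Studio, Genre, Budget, MovieID}, so the common attributes are not a superkey of either fragment. The join is lossy.

No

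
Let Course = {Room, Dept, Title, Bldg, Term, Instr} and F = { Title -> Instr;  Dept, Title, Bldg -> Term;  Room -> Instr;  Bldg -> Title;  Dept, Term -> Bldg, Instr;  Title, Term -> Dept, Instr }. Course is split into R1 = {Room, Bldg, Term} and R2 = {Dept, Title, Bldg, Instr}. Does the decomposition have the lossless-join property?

Common attributes: R1 ∩ R2 = {Bldg}.
Closure of {Bldg}: Bldg → Title applies, adding Title; Title → Instr applies, adding Instr. So (Bldg)⁺ = {Title, Bldg, Instr}.
The closure contains neither all of R1 = {Room, Bldg, Term} nor all of R2 = {Dept, Title, Bldg, Instr}, so the common attributes are not a superkey of either fragment. The join is lossy.

No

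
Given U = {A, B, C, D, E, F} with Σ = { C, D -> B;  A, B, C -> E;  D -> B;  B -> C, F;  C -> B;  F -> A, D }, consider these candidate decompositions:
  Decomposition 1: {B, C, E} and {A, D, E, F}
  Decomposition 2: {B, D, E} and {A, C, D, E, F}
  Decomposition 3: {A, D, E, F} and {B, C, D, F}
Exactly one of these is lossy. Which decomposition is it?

Decomposition 1: common = {E}, closure = {E} → lossy.
Decomposition 2: common = {D, E}, closure = {A, B, C, D, E, F} → lossless.
Decomposition 3: common = {D, F}, closure = {A, B, C, D, E, F} → lossless.

Decomposition 1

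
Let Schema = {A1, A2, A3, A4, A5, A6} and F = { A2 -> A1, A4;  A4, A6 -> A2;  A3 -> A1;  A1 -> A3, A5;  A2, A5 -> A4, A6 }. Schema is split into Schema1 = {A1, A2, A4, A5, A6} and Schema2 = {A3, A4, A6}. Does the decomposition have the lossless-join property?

Yes

Common attributes: Schema1 ∩ Schema2 = {A4, A6}.
Closure of {A4, A6}: A4, A6 → A2 applies, adding A2; A2 → A1, A4 applies, adding A1; A1 → A3, A5 applies, adding A3, A5. So (A4, A6)⁺ = {A1, A2, A3, A4, A5, A6}.
This closure contains every attribute of Schema1, so Schema1 ∩ Schema2 → Schema1. The join is lossless.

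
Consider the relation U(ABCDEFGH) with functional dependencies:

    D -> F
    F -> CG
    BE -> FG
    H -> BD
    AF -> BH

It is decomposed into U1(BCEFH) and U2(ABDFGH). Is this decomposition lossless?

Common attributes: U1 ∩ U2 = {BFH}.
Closure of {BFH}: F → CG applies, adding CG; H → BD applies, adding D. So (BFH)⁺ = {BCDFGH}.
The closure contains neither all of U1 = {BCEFH} nor all of U2 = {ABDFGH}, so the common attributes are not a superkey of either fragment. The join is lossy.

No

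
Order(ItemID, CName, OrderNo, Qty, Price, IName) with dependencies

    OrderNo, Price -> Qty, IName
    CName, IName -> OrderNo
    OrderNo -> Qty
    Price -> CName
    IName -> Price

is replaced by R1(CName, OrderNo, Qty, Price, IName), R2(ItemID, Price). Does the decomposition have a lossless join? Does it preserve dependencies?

lossy but dependency-preserving

Lossless test: (Price)⁺ = {CName, Price}, which is a superkey of neither fragment — lossy.
Dependency preservation: every FD's attributes lie within a single fragment, so each can be enforced locally — preserved.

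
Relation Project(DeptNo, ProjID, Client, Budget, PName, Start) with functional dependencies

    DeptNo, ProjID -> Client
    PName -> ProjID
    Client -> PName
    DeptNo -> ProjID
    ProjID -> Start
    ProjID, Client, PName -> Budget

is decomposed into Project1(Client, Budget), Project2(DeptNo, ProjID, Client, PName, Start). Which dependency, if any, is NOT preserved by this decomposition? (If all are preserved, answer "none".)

DeptNo, ProjID → Client lies within Project2.
PName → ProjID lies within Project2.
Client → PName lies within Project2.
DeptNo → ProjID lies within Project2.
ProjID → Start lies within Project2.
ProjID, Client, PName → Budget: restricted closure across fragments reaches Budget.
Every dependency is enforceable on the fragments, so the decomposition is dependency-preserving.

none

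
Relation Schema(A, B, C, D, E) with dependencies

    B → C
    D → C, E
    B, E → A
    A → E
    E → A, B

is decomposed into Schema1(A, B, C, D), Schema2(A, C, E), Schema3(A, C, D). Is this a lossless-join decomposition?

Chase test. Columns are A, B, C, D, E; row i has aⱼ where attribute j ∈ Schemai, else bᵢⱼ.
Initial tableau (one row per fragment):
  row 1: a1 a2 a3 a4 b15
  row 2: a1 b22 a3 b24 a5
  row 3: a1 b32 a3 a4 b35
Rows 1 and 3 agree on D; apply D→C, E and equate their C, E entries.
Rows 1 and 2 agree on A; apply A→E and equate their E entries.
Rows 1 and 2 agree on E; apply E→A, B and equate their A, B entries.
Rows 1 and 3 agree on E; apply E→A, B and equate their A, B entries.
Row 1 is now all distinguished symbols — the join is lossless.

Yes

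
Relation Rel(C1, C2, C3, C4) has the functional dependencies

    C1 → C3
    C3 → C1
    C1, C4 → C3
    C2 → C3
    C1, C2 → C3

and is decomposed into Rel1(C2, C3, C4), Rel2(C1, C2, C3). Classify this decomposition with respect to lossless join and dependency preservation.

lossless and dependency-preserving

Lossless test: (C2, C3)⁺ = {C1, C2, C3}, which contains all of one fragment — lossless.
Dependency preservation: C1, C4 → C3 is not contained in any single fragment, but the restricted closure of its left-hand side across the fragments still reaches the right-hand side; the remaining FDs each lie inside some fragment. All dependencies are preserved.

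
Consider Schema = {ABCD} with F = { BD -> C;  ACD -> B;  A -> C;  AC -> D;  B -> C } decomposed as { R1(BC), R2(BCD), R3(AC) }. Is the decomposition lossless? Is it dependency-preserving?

Lossless test (chase): applying each FD to every pair of rows produces no changes in the tableau, so no row becomes fully distinguished — the join is lossy.
Dependency preservation: the restricted closure of {ACD} across the fragments never reaches {B}, so ACD → B cannot be enforced without a join — not preserved.

lossy and not dependency-preserving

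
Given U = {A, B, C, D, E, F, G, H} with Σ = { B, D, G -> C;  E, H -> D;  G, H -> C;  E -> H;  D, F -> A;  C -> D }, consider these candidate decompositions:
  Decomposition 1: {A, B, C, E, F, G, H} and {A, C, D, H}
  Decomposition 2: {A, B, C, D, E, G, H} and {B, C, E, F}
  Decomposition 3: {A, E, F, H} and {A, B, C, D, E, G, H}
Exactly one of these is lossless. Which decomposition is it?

Decomposition 1

Decomposition 1: common = {A, C, H}, closure = {A, C, D, H} → lossless.
Decomposition 2: common = {B, C, E}, closure = {B, C, D, E, H} → lossy.
Decomposition 3: common = {A, E, H}, closure = {A, D, E, H} → lossy.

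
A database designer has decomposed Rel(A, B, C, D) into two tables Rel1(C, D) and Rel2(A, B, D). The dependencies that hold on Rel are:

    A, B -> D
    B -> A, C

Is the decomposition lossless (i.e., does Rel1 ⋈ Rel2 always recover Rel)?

No

Common attributes: Rel1 ∩ Rel2 = {D}.
No dependency enlarges {D}, so (D)⁺ = {D}.
The closure contains neither all of Rel1 = {C, D} nor all of Rel2 = {A, B, D}, so the common attributes are not a superkey of either fragment. The join is lossy.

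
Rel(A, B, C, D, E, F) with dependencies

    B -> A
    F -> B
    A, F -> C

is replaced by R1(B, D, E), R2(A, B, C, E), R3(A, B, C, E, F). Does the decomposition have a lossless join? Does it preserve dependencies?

lossy but dependency-preserving

Lossless test (chase): Rows 1 and 2 agree on B; apply B→A and equate their A entries. No row becomes fully distinguished — the join is lossy.
Dependency preservation: every FD's attributes lie within a single fragment, so each can be enforced locally — preserved.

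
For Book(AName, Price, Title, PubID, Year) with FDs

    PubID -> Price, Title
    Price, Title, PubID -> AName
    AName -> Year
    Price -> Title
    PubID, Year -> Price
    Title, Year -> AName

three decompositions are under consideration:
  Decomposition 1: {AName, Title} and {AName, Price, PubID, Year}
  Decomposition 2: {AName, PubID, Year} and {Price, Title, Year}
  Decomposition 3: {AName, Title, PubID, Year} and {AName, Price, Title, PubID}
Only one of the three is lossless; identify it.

Decomposition 1: common = {AName}, closure = {AName, Year} → lossy.
Decomposition 2: common = {Year}, closure = {Year} → lossy.
Decomposition 3: common = {AName, Title, PubID}, closure = {AName, Price, Title, PubID, Year} → lossless.

Decomposition 3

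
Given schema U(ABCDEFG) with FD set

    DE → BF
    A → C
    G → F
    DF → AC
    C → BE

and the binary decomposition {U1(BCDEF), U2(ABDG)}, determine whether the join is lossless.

No

Common attributes: U1 ∩ U2 = {BD}.
No dependency enlarges {BD}, so (BD)⁺ = {BD}.
The closure contains neither all of U1 = {BCDEF} nor all of U2 = {ABDG}, so the common attributes are not a superkey of either fragment. The join is lossy.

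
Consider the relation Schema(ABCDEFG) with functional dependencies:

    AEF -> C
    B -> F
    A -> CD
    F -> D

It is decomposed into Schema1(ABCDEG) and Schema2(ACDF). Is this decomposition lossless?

Common attributes: Schema1 ∩ Schema2 = {ACD}.
No dependency enlarges {ACD}, so (ACD)⁺ = {ACD}.
The closure contains neither all of Schema1 = {ABCDEG} nor all of Schema2 = {ACDF}, so the common attributes are not a superkey of either fragment. The join is lossy.

No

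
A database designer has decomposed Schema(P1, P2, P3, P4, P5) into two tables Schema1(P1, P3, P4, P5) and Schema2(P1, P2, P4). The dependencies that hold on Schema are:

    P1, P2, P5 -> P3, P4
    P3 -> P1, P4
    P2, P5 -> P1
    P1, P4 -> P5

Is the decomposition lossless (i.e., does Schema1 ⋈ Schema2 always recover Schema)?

Common attributes: Schema1 ∩ Schema2 = {P1, P4}.
Closure of {P1, P4}: P1, P4 → P5 applies, adding P5. So (P1, P4)⁺ = {P1, P4, P5}.
The closure contains neither all of Schema1 = {P1, P3, P4, P5} nor all of Schema2 = {P1, P2, P4}, so the common attributes are not a superkey of either fragment. The join is lossy.

No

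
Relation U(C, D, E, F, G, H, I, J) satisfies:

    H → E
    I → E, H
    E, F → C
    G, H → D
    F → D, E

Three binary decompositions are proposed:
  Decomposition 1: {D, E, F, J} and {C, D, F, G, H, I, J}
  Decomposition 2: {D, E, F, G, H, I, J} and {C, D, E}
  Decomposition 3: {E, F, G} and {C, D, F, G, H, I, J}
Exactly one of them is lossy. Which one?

Decomposition 1: common = {D, F, J}, closure = {C, D, E, F, J} → lossless.
Decomposition 2: common = {D, E}, closure = {D, E} → lossy.
Decomposition 3: common = {F, G}, closure = {C, D, E, F, G} → lossless.

Decomposition 2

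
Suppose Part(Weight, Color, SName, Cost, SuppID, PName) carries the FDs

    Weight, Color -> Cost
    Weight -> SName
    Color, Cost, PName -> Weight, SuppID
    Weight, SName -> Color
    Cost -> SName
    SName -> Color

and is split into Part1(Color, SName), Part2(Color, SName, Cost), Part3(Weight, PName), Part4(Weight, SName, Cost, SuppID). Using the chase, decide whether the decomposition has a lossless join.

Chase test. Columns are Weight, Color, SName, Cost, SuppID, PName; row i has aⱼ where attribute j ∈ Parti, else bᵢⱼ.
Initial tableau (one row per fragment):
  row 1: b11 a2 a3 b14 b15 b16
  row 2: b21 a2 a3 a4 b25 b26
  row 3: a1 b32 b33 b34 b35 a6
  row 4: a1 b42 a3 a4 a5 b46
Rows 3 and 4 agree on Weight; apply Weight→SName and equate their SName entries.
Rows 3 and 4 agree on Weight, SName; apply Weight, SName→Color and equate their Color entries.
Rows 1 and 3 agree on SName; apply SName→Color and equate their Color entries.
Rows 3 and 4 agree on Weight, Color; apply Weight, Color→Cost and equate their Cost entries.
No row becomes fully distinguished — the join is lossy.

No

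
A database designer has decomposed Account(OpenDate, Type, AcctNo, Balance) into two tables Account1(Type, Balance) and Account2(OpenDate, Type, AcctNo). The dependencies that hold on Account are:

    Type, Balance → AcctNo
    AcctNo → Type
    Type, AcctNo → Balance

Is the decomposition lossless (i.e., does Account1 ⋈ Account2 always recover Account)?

No

Common attributes: Account1 ∩ Account2 = {Type}.
No dependency enlarges {Type}, so (Type)⁺ = {Type}.
The closure contains neither all of Account1 = {Type, Balance} nor all of Account2 = {OpenDate, Type, AcctNo}, so the common attributes are not a superkey of either fragment. The join is lossy.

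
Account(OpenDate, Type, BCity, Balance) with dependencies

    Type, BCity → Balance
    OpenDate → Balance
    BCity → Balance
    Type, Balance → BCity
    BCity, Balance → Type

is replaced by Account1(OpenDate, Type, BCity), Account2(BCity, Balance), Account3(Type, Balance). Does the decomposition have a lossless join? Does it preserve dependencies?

Lossless test (chase): Rows 1 and 2 agree on BCity; apply BCity→Balance and equate their Balance entries. Rows 1 and 3 agree on Type, Balance; apply Type, Balance→BCity and equate their BCity entries. Rows 1 and 2 agree on BCity, Balance; apply BCity, Balance→Type and equate their Type entries. Row 1 is now all distinguished symbols — the join is lossless.
Dependency preservation: the restricted closure of {OpenDate} across the fragments never reaches {Balance}, so OpenDate → Balance cannot be enforced without a join — not preserved.

lossless but not dependency-preserving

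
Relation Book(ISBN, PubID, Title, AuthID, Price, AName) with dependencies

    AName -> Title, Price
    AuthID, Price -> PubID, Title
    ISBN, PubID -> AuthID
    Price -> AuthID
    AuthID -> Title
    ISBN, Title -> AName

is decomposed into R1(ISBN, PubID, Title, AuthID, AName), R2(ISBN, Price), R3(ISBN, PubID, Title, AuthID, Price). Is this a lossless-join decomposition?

Chase test. Columns are ISBN, PubID, Title, AuthID, Price, AName; row i has aⱼ where attribute j ∈ Ri, else bᵢⱼ.
Initial tableau (one row per fragment):
  row 1: a1 a2 a3 a4 b15 a6
  row 2: a1 b22 b23 b24 a5 b26
  row 3: a1 a2 a3 a4 a5 b36
Rows 2 and 3 agree on Price; apply Price→AuthID and equate their AuthID entries.
Rows 1 and 2 agree on AuthID; apply AuthID→Title and equate their Title entries.
Rows 1 and 2 agree on ISBN, Title; apply ISBN, Title→AName and equate their AName entries.
Rows 1 and 3 agree on ISBN, Title; apply ISBN, Title→AName and equate their AName entries.
Rows 1 and 2 agree on AName; apply AName→Title, Price and equate their Title, Price entries.
Rows 1 and 2 agree on AuthID, Price; apply AuthID, Price→PubID, Title and equate their PubID, Title entries.
Row 1 is now all distinguished symbols — the join is lossless.

Yes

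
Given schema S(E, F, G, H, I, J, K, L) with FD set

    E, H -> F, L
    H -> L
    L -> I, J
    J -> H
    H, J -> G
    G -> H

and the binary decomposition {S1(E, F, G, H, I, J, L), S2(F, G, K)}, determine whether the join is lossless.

No

Common attributes: S1 ∩ S2 = {F, G}.
Closure of {F, G}: G → H applies, adding H; H → L applies, adding L; L → I, J applies, adding I, J. So (F, G)⁺ = {F, G, H, I, J, L}.
The closure contains neither all of S1 = {E, F, G, H, I, J, L} nor all of S2 = {F, G, K}, so the common attributes are not a superkey of either fragment. The join is lossy.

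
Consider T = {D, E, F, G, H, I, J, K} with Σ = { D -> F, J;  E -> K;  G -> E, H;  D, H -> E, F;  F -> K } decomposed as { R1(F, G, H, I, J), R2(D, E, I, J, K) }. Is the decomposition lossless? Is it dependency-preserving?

lossy and not dependency-preserving

Lossless test: (I, J)⁺ = {I, J}, which is a superkey of neither fragment — lossy.
Dependency preservation: the restricted closure of {D} across the fragments never reaches {F, J}, so D → F, J cannot be enforced without a join — not preserved.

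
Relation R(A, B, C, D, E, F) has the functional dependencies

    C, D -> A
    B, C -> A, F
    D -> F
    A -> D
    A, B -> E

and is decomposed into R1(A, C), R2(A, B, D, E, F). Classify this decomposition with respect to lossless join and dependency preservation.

lossy and not dependency-preserving

Lossless test: (A)⁺ = {A, D, F}, which is a superkey of neither fragment — lossy.
Dependency preservation: the restricted closure of {C, D} across the fragments never reaches {A}, so C, D → A cannot be enforced without a join — not preserved.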